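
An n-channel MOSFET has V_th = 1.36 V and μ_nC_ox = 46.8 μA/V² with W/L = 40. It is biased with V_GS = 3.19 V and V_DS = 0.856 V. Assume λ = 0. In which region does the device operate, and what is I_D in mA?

k_n = μ_nC_ox · (W/L) = 1.872 mA/V².
V_ov = V_GS − V_th = 3.19 − 1.36 = 1.83 V.
Since V_DS = 0.856 V < V_ov = 1.83 V, the device is in the triode region.
I_D = k_n [V_ov · V_DS − ½ V_DS²] = 1.872 × [1.83 × 0.856 − 0.5 × 0.856²] = 2.25 mA.

Triode; I_D = 2.25 mA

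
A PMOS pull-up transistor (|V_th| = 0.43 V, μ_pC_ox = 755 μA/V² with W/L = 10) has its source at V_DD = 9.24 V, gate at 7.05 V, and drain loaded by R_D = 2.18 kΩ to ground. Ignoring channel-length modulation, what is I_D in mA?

I_D = 4.08 mA

V_SG = V_DD − V_G = 9.24 − 7.05 = 2.19 V, so V_ov = 2.19 − 0.43 = 1.76 V.
k_p = μ_pC_ox · (W/L) = 7.55 mA/V².
Assume saturation: I_D = ½ k_p V_ov² = 0.5 × 7.55 × 1.76² = 11.7 mA, giving V_SD = V_DD − I_D R_D = 9.24 − 11.7 × 2.18 = -16.3 V.
But -16.3 V < V_ov = 1.76 V, so the device is actually in triode.
In triode I_D = k_p[V_ov V_SD − ½ V_SD²] and I_D = (V_DD − V_SD)/R_D. Equating: 8.23 V_SD² − 29.97 V_SD + 9.24 = 0, giving V_SD = 0.34 V (the root below V_ov).
I_D = (9.24 − 0.34) / 2.18 = 4.08 mA.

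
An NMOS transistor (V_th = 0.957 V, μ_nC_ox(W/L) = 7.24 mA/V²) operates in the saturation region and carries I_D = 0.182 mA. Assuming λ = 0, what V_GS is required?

In saturation I_D = ½ k_n (V_GS − V_th)², so V_GS − V_th = √(2 I_D / k_n) = √(2 × 0.182 / 7.24) = 0.224 V.
V_GS = 0.957 + 0.224 = 1.18 V.

V_GS = 1.18 V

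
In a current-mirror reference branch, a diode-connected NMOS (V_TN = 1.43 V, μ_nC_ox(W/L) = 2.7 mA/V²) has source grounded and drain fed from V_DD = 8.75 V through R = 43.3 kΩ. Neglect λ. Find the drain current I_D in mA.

I_D = 0.161 mA

With gate tied to drain, V_GS = V_DS ≥ V_GS − V_TN, so the device is in saturation.
KCL at the drain: ½ k_n (V_GS − V_TN)² = (V_DD − V_GS)/R.
Let x = V_GS − 1.43. Then 58.5 x² + x − 7.32 = 0, giving x = 0.345 V (positive root), so V_GS = 1.78 V.
I_D = (V_DD − V_GS)/R = (8.75 − 1.78) / 43.3 = 0.161 mA.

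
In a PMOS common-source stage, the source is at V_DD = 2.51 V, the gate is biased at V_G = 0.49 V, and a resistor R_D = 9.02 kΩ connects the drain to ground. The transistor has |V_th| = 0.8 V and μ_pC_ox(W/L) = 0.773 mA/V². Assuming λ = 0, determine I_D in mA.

I_D = 0.245 mA

V_SG = V_DD − V_G = 2.51 − 0.49 = 2.02 V, so V_ov = 2.02 − 0.8 = 1.22 V.
Assume saturation: I_D = ½ k_p V_ov² = 0.5 × 0.773 × 1.22² = 0.575 mA, giving V_SD = V_DD − I_D R_D = 2.51 − 0.575 × 9.02 = -2.68 V.
But -2.68 V < V_ov = 1.22 V, so the device is actually in triode.
In triode I_D = k_p[V_ov V_SD − ½ V_SD²] and I_D = (V_DD − V_SD)/R_D. Equating: 3.49 V_SD² − 9.506 V_SD + 2.51 = 0, giving V_SD = 0.296 V (the root below V_ov).
I_D = (2.51 − 0.296) / 9.02 = 0.245 mA.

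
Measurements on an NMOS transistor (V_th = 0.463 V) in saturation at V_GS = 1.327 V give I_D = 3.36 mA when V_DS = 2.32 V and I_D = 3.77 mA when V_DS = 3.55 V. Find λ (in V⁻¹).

λ = 0.129 V⁻¹

With V_GS fixed, I_D ∝ (1 + λ V_DS) in saturation, so I_D2/I_D1 = (1 + λ V_DS2)/(1 + λ V_DS1).
3.77/3.36 = 1.122 = (1 + 3.55 λ)/(1 + 2.32 λ).
Solving: λ (I_D1 V_DS2 − I_D2 V_DS1) = I_D2 − I_D1, so λ = (3.77 − 3.36) / (3.36 × 3.55 − 3.77 × 2.32) = 0.41 / 3.18 = 0.129 V⁻¹.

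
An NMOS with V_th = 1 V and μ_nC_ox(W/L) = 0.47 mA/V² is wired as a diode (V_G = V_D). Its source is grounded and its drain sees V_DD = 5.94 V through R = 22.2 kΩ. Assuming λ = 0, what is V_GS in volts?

With gate tied to drain, V_GS = V_DS ≥ V_GS − V_th, so the device is in saturation.
KCL at the drain: ½ k_n (V_GS − V_th)² = (V_DD − V_GS)/R.
Let x = V_GS − 1. Then 5.22 x² + x − 4.94 = 0, giving x = 0.882 V (positive root), so V_GS = 1.88 V.
I_D = (V_DD − V_GS)/R = (5.94 − 1.88) / 22.2 = 0.183 mA.

V_GS = 1.88 V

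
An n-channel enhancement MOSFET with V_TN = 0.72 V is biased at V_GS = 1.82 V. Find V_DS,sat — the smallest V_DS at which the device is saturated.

The boundary between triode and saturation is V_DS = V_GS − V_TN = V_ov.
V_ov = 1.82 − 0.72 = 1.1 V.

V_DS,sat = 1.10 V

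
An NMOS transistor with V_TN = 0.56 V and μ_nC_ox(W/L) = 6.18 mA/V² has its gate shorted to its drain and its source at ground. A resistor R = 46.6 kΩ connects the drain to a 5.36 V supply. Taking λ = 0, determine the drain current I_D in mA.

I_D = 0.0992 mA

With gate tied to drain, V_GS = V_DS ≥ V_GS − V_TN, so the device is in saturation.
KCL at the drain: ½ k_n (V_GS − V_TN)² = (V_DD − V_GS)/R.
Let x = V_GS − 0.56. Then 144 x² + x − 4.8 = 0, giving x = 0.179 V (positive root), so V_GS = 0.739 V.
I_D = (V_DD − V_GS)/R = (5.36 − 0.739) / 46.6 = 0.0992 mA.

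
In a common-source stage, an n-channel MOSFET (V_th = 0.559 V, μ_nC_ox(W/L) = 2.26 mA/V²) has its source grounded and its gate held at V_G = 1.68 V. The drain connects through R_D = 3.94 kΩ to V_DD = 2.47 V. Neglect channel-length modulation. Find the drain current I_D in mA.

I_D = 0.563 mA

V_GS = V_G = 1.68 V, so V_ov = 1.68 − 0.559 = 1.12 V.
Assume saturation: I_D = ½ k_n V_ov² = 0.5 × 2.26 × 1.12² = 1.42 mA, giving V_DS = V_DD − I_D R_D = 2.47 − 1.42 × 3.94 = -3.12 V.
But -3.12 V < V_ov = 1.12 V, so the device is actually in triode.
In triode I_D = k_n[V_ov V_DS − ½ V_DS²] and I_D = (V_DD − V_DS)/R_D. Equating: 4.45 V_DS² − 10.98 V_DS + 2.47 = 0, giving V_DS = 0.25 V (the root below V_ov).
I_D = (2.47 − 0.25) / 3.94 = 0.563 mA.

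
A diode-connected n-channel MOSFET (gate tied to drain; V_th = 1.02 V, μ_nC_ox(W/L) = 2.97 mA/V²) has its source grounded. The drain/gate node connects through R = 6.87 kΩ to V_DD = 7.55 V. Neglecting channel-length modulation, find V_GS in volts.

V_GS = 1.77 V

With gate tied to drain, V_GS = V_DS ≥ V_GS − V_th, so the device is in saturation.
KCL at the drain: ½ k_n (V_GS − V_th)² = (V_DD − V_GS)/R.
Let x = V_GS − 1.02. Then 10.2 x² + x − 6.53 = 0, giving x = 0.753 V (positive root), so V_GS = 1.77 V.
I_D = (V_DD − V_GS)/R = (7.55 − 1.77) / 6.87 = 0.841 mA.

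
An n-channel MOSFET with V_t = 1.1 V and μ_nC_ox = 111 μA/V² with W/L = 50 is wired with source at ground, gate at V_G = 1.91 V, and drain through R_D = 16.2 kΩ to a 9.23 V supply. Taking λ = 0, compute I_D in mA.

I_D = 0.561 mA

V_GS = V_G = 1.91 V, so V_ov = 1.91 − 1.1 = 0.81 V.
k_n = μ_nC_ox · (W/L) = 5.55 mA/V².
Assume saturation: I_D = ½ k_n V_ov² = 0.5 × 5.55 × 0.81² = 1.82 mA, giving V_DS = V_DD − I_D R_D = 9.23 − 1.82 × 16.2 = -20.3 V.
But -20.3 V < V_ov = 0.81 V, so the device is actually in triode.
In triode I_D = k_n[V_ov V_DS − ½ V_DS²] and I_D = (V_DD − V_DS)/R_D. Equating: 45 V_DS² − 73.83 V_DS + 9.23 = 0, giving V_DS = 0.136 V (the root below V_ov).
I_D = (9.23 − 0.136) / 16.2 = 0.561 mA.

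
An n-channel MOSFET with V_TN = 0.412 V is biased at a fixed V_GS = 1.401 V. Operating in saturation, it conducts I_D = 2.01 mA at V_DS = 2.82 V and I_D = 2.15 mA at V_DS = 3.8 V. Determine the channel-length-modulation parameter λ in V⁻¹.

With V_GS fixed, I_D ∝ (1 + λ V_DS) in saturation, so I_D2/I_D1 = (1 + λ V_DS2)/(1 + λ V_DS1).
2.15/2.01 = 1.07 = (1 + 3.8 λ)/(1 + 2.82 λ).
Solving: λ (I_D1 V_DS2 − I_D2 V_DS1) = I_D2 − I_D1, so λ = (2.15 − 2.01) / (2.01 × 3.8 − 2.15 × 2.82) = 0.14 / 1.57 = 0.0889 V⁻¹.

λ = 0.0889 V⁻¹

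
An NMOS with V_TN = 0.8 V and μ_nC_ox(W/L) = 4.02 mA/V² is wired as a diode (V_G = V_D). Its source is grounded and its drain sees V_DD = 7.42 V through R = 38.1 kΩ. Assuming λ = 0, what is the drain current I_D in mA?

With gate tied to drain, V_GS = V_DS ≥ V_GS − V_TN, so the device is in saturation.
KCL at the drain: ½ k_n (V_GS − V_TN)² = (V_DD − V_GS)/R.
Let x = V_GS − 0.8. Then 76.6 x² + x − 6.62 = 0, giving x = 0.288 V (positive root), so V_GS = 1.09 V.
I_D = (V_DD − V_GS)/R = (7.42 − 1.09) / 38.1 = 0.166 mA.

I_D = 0.166 mA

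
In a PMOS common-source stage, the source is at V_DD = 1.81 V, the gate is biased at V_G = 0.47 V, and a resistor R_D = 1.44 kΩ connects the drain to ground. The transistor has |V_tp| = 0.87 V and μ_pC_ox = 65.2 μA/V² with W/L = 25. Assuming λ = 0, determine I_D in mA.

V_SG = V_DD − V_G = 1.81 − 0.47 = 1.34 V, so V_ov = 1.34 − 0.87 = 0.47 V.
k_p = μ_pC_ox · (W/L) = 1.63 mA/V².
Assume saturation: I_D = ½ k_p V_ov² = 0.5 × 1.63 × 0.47² = 0.18 mA, giving V_SD = V_DD − I_D R_D = 1.81 − 0.18 × 1.44 = 1.55 V.
V_SD = 1.55 V ≥ V_ov = 0.47 V, confirming saturation.

I_D = 0.180 mA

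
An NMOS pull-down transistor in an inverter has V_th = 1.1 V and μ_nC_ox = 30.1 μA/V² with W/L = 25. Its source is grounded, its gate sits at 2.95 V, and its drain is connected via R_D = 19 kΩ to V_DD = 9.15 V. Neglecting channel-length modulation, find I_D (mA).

I_D = 0.462 mA

V_GS = V_G = 2.95 V, so V_ov = 2.95 − 1.1 = 1.85 V.
k_n = μ_nC_ox · (W/L) = 0.7525 mA/V².
Assume saturation: I_D = ½ k_n V_ov² = 0.5 × 0.7525 × 1.85² = 1.29 mA, giving V_DS = V_DD − I_D R_D = 9.15 − 1.29 × 19 = -15.3 V.
But -15.3 V < V_ov = 1.85 V, so the device is actually in triode.
In triode I_D = k_n[V_ov V_DS − ½ V_DS²] and I_D = (V_DD − V_DS)/R_D. Equating: 7.15 V_DS² − 27.45 V_DS + 9.15 = 0, giving V_DS = 0.369 V (the root below V_ov).
I_D = (9.15 − 0.369) / 19 = 0.462 mA.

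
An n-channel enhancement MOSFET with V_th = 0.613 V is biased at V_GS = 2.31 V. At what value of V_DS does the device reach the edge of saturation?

The boundary between triode and saturation is V_DS = V_GS − V_th = V_ov.
V_ov = 2.31 − 0.613 = 1.7 V.

V_DS,sat = 1.70 V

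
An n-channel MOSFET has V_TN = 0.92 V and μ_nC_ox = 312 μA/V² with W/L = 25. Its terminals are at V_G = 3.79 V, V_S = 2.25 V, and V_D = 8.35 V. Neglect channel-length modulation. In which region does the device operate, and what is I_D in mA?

Saturation; I_D = 1.50 mA

V_GS = V_G − V_S = 3.79 − 2.25 = 1.54 V; V_DS = V_D − V_S = 8.35 − 2.25 = 6.1 V.
k_n = μ_nC_ox · (W/L) = 7.8 mA/V².
V_ov = V_GS − V_TN = 1.54 − 0.92 = 0.62 V.
Since V_DS = 6.1 V ≥ V_ov = 0.62 V, the device is in saturation.
I_D = ½ k_n V_ov² = 0.5 × 7.8 × 0.62² = 1.5 mA.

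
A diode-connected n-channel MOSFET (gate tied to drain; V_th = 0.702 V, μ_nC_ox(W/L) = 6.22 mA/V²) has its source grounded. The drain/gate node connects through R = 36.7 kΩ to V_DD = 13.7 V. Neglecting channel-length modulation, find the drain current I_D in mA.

I_D = 0.345 mA

With gate tied to drain, V_GS = V_DS ≥ V_GS − V_th, so the device is in saturation.
KCL at the drain: ½ k_n (V_GS − V_th)² = (V_DD − V_GS)/R.
Let x = V_GS − 0.702. Then 114 x² + x − 13 = 0, giving x = 0.333 V (positive root), so V_GS = 1.04 V.
I_D = (V_DD − V_GS)/R = (13.7 − 1.04) / 36.7 = 0.345 mA.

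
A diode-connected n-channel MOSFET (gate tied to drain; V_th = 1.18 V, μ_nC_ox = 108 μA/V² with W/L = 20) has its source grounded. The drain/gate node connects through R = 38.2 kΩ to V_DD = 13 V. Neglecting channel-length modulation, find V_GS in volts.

With gate tied to drain, V_GS = V_DS ≥ V_GS − V_th, so the device is in saturation.
k_n = μ_nC_ox · (W/L) = 2.16 mA/V².
KCL at the drain: ½ k_n (V_GS − V_th)² = (V_DD − V_GS)/R.
Let x = V_GS − 1.18. Then 41.3 x² + x − 11.82 = 0, giving x = 0.523 V (positive root), so V_GS = 1.7 V.
I_D = (V_DD − V_GS)/R = (13 − 1.7) / 38.2 = 0.296 mA.

V_GS = 1.70 V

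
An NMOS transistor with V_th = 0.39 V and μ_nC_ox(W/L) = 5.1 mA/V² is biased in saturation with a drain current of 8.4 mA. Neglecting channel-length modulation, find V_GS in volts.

V_GS = 2.20 V

In saturation I_D = ½ k_n (V_GS − V_th)², so V_GS − V_th = √(2 I_D / k_n) = √(2 × 8.4 / 5.1) = 1.81 V.
V_GS = 0.39 + 1.81 = 2.2 V.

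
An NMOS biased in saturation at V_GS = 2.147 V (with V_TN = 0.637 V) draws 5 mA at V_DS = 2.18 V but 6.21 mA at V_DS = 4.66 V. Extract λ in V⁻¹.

With V_GS fixed, I_D ∝ (1 + λ V_DS) in saturation, so I_D2/I_D1 = (1 + λ V_DS2)/(1 + λ V_DS1).
6.21/5 = 1.242 = (1 + 4.66 λ)/(1 + 2.18 λ).
Solving: λ (I_D1 V_DS2 − I_D2 V_DS1) = I_D2 − I_D1, so λ = (6.21 − 5) / (5 × 4.66 − 6.21 × 2.18) = 1.21 / 9.76 = 0.124 V⁻¹.

λ = 0.124 V⁻¹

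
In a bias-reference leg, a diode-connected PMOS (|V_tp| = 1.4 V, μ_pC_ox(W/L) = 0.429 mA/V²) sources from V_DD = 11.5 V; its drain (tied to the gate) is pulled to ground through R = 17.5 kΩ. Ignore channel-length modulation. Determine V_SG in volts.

With gate tied to drain, V_SG = V_SD ≥ V_SG − |V_tp|, so the device is in saturation.
KCL at the drain: ½ k_p (V_SG − |V_tp|)² = (V_DD − V_SG)/R.
Let x = V_SG − 1.4. Then 3.75 x² + x − 10.1 = 0, giving x = 1.51 V (positive root), so V_SG = 2.91 V.
I_D = (V_DD − V_SG)/R = (11.5 − 2.91) / 17.5 = 0.491 mA.

V_SG = 2.91 V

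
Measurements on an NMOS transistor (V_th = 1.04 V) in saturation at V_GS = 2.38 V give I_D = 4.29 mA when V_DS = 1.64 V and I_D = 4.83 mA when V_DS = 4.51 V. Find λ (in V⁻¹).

With V_GS fixed, I_D ∝ (1 + λ V_DS) in saturation, so I_D2/I_D1 = (1 + λ V_DS2)/(1 + λ V_DS1).
4.83/4.29 = 1.126 = (1 + 4.51 λ)/(1 + 1.64 λ).
Solving: λ (I_D1 V_DS2 − I_D2 V_DS1) = I_D2 − I_D1, so λ = (4.83 − 4.29) / (4.29 × 4.51 − 4.83 × 1.64) = 0.54 / 11.4 = 0.0473 V⁻¹.

λ = 0.0473 V⁻¹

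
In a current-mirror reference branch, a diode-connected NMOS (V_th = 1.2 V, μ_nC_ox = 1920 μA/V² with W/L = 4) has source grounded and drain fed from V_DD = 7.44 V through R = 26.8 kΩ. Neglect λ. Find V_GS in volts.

V_GS = 1.44 V

With gate tied to drain, V_GS = V_DS ≥ V_GS − V_th, so the device is in saturation.
k_n = μ_nC_ox · (W/L) = 7.68 mA/V².
KCL at the drain: ½ k_n (V_GS − V_th)² = (V_DD − V_GS)/R.
Let x = V_GS − 1.2. Then 103 x² + x − 6.24 = 0, giving x = 0.241 V (positive root), so V_GS = 1.44 V.
I_D = (V_DD − V_GS)/R = (7.44 − 1.44) / 26.8 = 0.224 mA.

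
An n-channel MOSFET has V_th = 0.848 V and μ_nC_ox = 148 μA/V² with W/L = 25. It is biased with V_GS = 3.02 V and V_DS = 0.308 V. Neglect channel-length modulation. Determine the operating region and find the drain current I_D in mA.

Triode; I_D = 2.30 mA

k_n = μ_nC_ox · (W/L) = 3.7 mA/V².
V_ov = V_GS − V_th = 3.02 − 0.848 = 2.17 V.
Since V_DS = 0.308 V < V_ov = 2.17 V, the device is in the triode region.
I_D = k_n [V_ov · V_DS − ½ V_DS²] = 3.7 × [2.17 × 0.308 − 0.5 × 0.308²] = 2.3 mA.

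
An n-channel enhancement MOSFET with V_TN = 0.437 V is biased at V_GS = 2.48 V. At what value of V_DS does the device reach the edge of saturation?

The boundary between triode and saturation is V_DS = V_GS − V_TN = V_ov.
V_ov = 2.48 − 0.437 = 2.04 V.

V_DS,sat = 2.04 V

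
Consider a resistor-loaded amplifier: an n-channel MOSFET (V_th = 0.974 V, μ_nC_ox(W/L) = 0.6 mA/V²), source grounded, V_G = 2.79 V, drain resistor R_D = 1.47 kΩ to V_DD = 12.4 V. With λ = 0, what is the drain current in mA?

V_GS = V_G = 2.79 V, so V_ov = 2.79 − 0.974 = 1.82 V.
Assume saturation: I_D = ½ k_n V_ov² = 0.5 × 0.6 × 1.82² = 0.989 mA, giving V_DS = V_DD − I_D R_D = 12.4 − 0.989 × 1.47 = 10.9 V.
V_DS = 10.9 V ≥ V_ov = 1.82 V, confirming saturation.

I_D = 0.989 mA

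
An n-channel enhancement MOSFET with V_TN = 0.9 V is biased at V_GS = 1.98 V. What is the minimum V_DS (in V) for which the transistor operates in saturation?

V_DS,sat = 1.08 V

The boundary between triode and saturation is V_DS = V_GS − V_TN = V_ov.
V_ov = 1.98 − 0.9 = 1.08 V.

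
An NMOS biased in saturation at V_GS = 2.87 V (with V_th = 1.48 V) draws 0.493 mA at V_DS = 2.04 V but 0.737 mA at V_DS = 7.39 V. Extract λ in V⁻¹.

With V_GS fixed, I_D ∝ (1 + λ V_DS) in saturation, so I_D2/I_D1 = (1 + λ V_DS2)/(1 + λ V_DS1).
0.737/0.493 = 1.495 = (1 + 7.39 λ)/(1 + 2.04 λ).
Solving: λ (I_D1 V_DS2 − I_D2 V_DS1) = I_D2 − I_D1, so λ = (0.737 − 0.493) / (0.493 × 7.39 − 0.737 × 2.04) = 0.244 / 2.14 = 0.114 V⁻¹.

λ = 0.114 V⁻¹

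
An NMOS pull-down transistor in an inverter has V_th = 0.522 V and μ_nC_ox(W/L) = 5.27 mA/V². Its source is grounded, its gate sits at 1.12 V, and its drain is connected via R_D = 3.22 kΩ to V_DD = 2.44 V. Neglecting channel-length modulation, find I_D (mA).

I_D = 0.672 mA

V_GS = V_G = 1.12 V, so V_ov = 1.12 − 0.522 = 0.598 V.
Assume saturation: I_D = ½ k_n V_ov² = 0.5 × 5.27 × 0.598² = 0.942 mA, giving V_DS = V_DD − I_D R_D = 2.44 − 0.942 × 3.22 = -0.594 V.
But -0.594 V < V_ov = 0.598 V, so the device is actually in triode.
In triode I_D = k_n[V_ov V_DS − ½ V_DS²] and I_D = (V_DD − V_DS)/R_D. Equating: 8.48 V_DS² − 11.15 V_DS + 2.44 = 0, giving V_DS = 0.277 V (the root below V_ov).
I_D = (2.44 − 0.277) / 3.22 = 0.672 mA.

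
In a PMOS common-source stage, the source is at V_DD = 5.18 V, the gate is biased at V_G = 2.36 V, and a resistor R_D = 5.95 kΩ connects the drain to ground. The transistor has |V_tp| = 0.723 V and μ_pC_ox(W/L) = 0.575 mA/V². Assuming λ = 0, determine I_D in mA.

I_D = 0.744 mA

V_SG = V_DD − V_G = 5.18 − 2.36 = 2.82 V, so V_ov = 2.82 − 0.723 = 2.1 V.
Assume saturation: I_D = ½ k_p V_ov² = 0.5 × 0.575 × 2.1² = 1.26 mA, giving V_SD = V_DD − I_D R_D = 5.18 − 1.26 × 5.95 = -2.34 V.
But -2.34 V < V_ov = 2.1 V, so the device is actually in triode.
In triode I_D = k_p[V_ov V_SD − ½ V_SD²] and I_D = (V_DD − V_SD)/R_D. Equating: 1.71 V_SD² − 8.174 V_SD + 5.18 = 0, giving V_SD = 0.752 V (the root below V_ov).
I_D = (5.18 − 0.752) / 5.95 = 0.744 mA.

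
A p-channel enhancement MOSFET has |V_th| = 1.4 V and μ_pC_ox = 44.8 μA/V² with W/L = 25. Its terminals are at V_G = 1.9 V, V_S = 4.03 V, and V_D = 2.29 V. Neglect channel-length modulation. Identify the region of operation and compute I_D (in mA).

Saturation; I_D = 0.298 mA

V_SG = V_S − V_G = 4.03 − 1.9 = 2.13 V; V_SD = V_S − V_D = 4.03 − 2.29 = 1.74 V.
k_p = μ_pC_ox · (W/L) = 1.12 mA/V².
V_ov = V_SG − |V_th| = 2.13 − 1.4 = 0.73 V.
Since V_SD = 1.74 V ≥ V_ov = 0.73 V, the device is in saturation.
I_D = ½ k_p V_ov² = 0.5 × 1.12 × 0.73² = 0.298 mA.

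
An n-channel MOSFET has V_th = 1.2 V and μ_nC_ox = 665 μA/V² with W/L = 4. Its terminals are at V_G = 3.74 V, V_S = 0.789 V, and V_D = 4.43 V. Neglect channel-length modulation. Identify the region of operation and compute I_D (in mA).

Saturation; I_D = 4.08 mA

V_GS = V_G − V_S = 3.74 − 0.789 = 2.95 V; V_DS = V_D − V_S = 4.43 − 0.789 = 3.64 V.
k_n = μ_nC_ox · (W/L) = 2.66 mA/V².
V_ov = V_GS − V_th = 2.95 − 1.2 = 1.75 V.
Since V_DS = 3.64 V ≥ V_ov = 1.75 V, the device is in saturation.
I_D = ½ k_n V_ov² = 0.5 × 2.66 × 1.75² = 4.08 mA.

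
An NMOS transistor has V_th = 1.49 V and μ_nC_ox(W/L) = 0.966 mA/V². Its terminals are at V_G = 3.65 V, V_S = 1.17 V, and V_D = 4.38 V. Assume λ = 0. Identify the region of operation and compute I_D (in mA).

V_GS = V_G − V_S = 3.65 − 1.17 = 2.48 V; V_DS = V_D − V_S = 4.38 − 1.17 = 3.21 V.
V_ov = V_GS − V_th = 2.48 − 1.49 = 0.99 V.
Since V_DS = 3.21 V ≥ V_ov = 0.99 V, the device is in saturation.
I_D = ½ k_n V_ov² = 0.5 × 0.966 × 0.99² = 0.473 mA.

Saturation; I_D = 0.473 mA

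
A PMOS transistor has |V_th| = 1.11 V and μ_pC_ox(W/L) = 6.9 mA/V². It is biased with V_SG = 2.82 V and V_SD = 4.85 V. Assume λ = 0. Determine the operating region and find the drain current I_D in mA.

Saturation; I_D = 10.1 mA

V_ov = V_SG − |V_th| = 2.82 − 1.11 = 1.71 V.
Since V_SD = 4.85 V ≥ V_ov = 1.71 V, the device is in saturation.
I_D = ½ k_p V_ov² = 0.5 × 6.9 × 1.71² = 10.1 mA.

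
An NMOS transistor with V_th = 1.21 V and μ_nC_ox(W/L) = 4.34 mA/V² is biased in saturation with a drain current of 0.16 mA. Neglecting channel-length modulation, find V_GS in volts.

V_GS = 1.48 V

In saturation I_D = ½ k_n (V_GS − V_th)², so V_GS − V_th = √(2 I_D / k_n) = √(2 × 0.16 / 4.34) = 0.272 V.
V_GS = 1.21 + 0.272 = 1.48 V.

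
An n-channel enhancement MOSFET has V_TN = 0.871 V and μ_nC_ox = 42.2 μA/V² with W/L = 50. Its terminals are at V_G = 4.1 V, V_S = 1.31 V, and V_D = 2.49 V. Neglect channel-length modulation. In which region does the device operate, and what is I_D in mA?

Triode; I_D = 3.31 mA

V_GS = V_G − V_S = 4.1 − 1.31 = 2.79 V; V_DS = V_D − V_S = 2.49 − 1.31 = 1.18 V.
k_n = μ_nC_ox · (W/L) = 2.11 mA/V².
V_ov = V_GS − V_TN = 2.79 − 0.871 = 1.92 V.
Since V_DS = 1.18 V < V_ov = 1.92 V, the device is in the triode region.
I_D = k_n [V_ov · V_DS − ½ V_DS²] = 2.11 × [1.92 × 1.18 − 0.5 × 1.18²] = 3.31 mA.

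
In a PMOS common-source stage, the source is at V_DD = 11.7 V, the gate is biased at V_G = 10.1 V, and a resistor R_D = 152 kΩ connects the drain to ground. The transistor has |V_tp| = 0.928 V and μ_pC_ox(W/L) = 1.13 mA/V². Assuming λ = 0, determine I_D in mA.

V_SG = V_DD − V_G = 11.7 − 10.1 = 1.6 V, so V_ov = 1.6 − 0.928 = 0.672 V.
Assume saturation: I_D = ½ k_p V_ov² = 0.5 × 1.13 × 0.672² = 0.255 mA, giving V_SD = V_DD − I_D R_D = 11.7 − 0.255 × 152 = -27.1 V.
But -27.1 V < V_ov = 0.672 V, so the device is actually in triode.
In triode I_D = k_p[V_ov V_SD − ½ V_SD²] and I_D = (V_DD − V_SD)/R_D. Equating: 85.9 V_SD² − 116.4 V_SD + 11.7 = 0, giving V_SD = 0.109 V (the root below V_ov).
I_D = (11.7 − 0.109) / 152 = 0.0763 mA.

I_D = 0.0763 mA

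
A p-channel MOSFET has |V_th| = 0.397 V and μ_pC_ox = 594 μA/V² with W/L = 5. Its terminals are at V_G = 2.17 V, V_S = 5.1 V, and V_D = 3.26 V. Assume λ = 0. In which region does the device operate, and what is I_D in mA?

Triode; I_D = 8.81 mA

V_SG = V_S − V_G = 5.1 − 2.17 = 2.93 V; V_SD = V_S − V_D = 5.1 − 3.26 = 1.84 V.
k_p = μ_pC_ox · (W/L) = 2.97 mA/V².
V_ov = V_SG − |V_th| = 2.93 − 0.397 = 2.53 V.
Since V_SD = 1.84 V < V_ov = 2.53 V, the device is in the triode region.
I_D = k_p [V_ov · V_SD − ½ V_SD²] = 2.97 × [2.53 × 1.84 − 0.5 × 1.84²] = 8.81 mA.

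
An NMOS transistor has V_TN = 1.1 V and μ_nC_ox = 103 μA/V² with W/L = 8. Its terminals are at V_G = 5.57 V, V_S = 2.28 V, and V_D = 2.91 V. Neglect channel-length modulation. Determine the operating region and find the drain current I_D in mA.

Triode; I_D = 0.973 mA

V_GS = V_G − V_S = 5.57 − 2.28 = 3.29 V; V_DS = V_D − V_S = 2.91 − 2.28 = 0.63 V.
k_n = μ_nC_ox · (W/L) = 0.824 mA/V².
V_ov = V_GS − V_TN = 3.29 − 1.1 = 2.19 V.
Since V_DS = 0.63 V < V_ov = 2.19 V, the device is in the triode region.
I_D = k_n [V_ov · V_DS − ½ V_DS²] = 0.824 × [2.19 × 0.63 − 0.5 × 0.63²] = 0.973 mA.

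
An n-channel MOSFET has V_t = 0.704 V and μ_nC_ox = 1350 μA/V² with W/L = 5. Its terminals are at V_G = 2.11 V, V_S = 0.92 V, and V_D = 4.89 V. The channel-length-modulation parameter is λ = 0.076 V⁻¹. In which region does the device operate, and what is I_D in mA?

V_GS = V_G − V_S = 2.11 − 0.92 = 1.19 V; V_DS = V_D − V_S = 4.89 − 0.92 = 3.97 V.
k_n = μ_nC_ox · (W/L) = 6.75 mA/V².
V_ov = V_GS − V_t = 1.19 − 0.704 = 0.486 V.
Since V_DS = 3.97 V ≥ V_ov = 0.486 V, the device is in saturation.
I_D = ½ k_n V_ov² (1 + λ V_DS) = 0.5 × 6.75 × 0.486² × (1 + 0.076 × 3.97) = 1.04 mA.

Saturation; I_D = 1.04 mA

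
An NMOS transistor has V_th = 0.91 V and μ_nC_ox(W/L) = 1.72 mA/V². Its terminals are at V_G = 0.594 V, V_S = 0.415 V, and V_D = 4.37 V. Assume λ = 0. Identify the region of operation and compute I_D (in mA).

V_GS = V_G − V_S = 0.594 − 0.415 = 0.179 V; V_DS = V_D − V_S = 4.37 − 0.415 = 3.96 V.
V_GS = 0.179 V < V_th = 0.91 V, so the transistor is in cutoff.

Cutoff; I_D = 0 mA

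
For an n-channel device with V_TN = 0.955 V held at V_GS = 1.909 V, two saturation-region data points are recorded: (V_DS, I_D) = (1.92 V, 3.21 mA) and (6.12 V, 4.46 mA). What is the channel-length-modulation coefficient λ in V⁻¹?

λ = 0.113 V⁻¹

With V_GS fixed, I_D ∝ (1 + λ V_DS) in saturation, so I_D2/I_D1 = (1 + λ V_DS2)/(1 + λ V_DS1).
4.46/3.21 = 1.389 = (1 + 6.12 λ)/(1 + 1.92 λ).
Solving: λ (I_D1 V_DS2 − I_D2 V_DS1) = I_D2 − I_D1, so λ = (4.46 − 3.21) / (3.21 × 6.12 − 4.46 × 1.92) = 1.25 / 11.1 = 0.113 V⁻¹.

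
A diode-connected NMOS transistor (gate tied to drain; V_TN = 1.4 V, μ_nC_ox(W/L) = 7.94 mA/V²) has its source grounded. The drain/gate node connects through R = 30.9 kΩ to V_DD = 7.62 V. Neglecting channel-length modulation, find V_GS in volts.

With gate tied to drain, V_GS = V_DS ≥ V_GS − V_TN, so the device is in saturation.
KCL at the drain: ½ k_n (V_GS − V_TN)² = (V_DD − V_GS)/R.
Let x = V_GS − 1.4. Then 123 x² + x − 6.22 = 0, giving x = 0.221 V (positive root), so V_GS = 1.62 V.
I_D = (V_DD − V_GS)/R = (7.62 − 1.62) / 30.9 = 0.194 mA.

V_GS = 1.62 V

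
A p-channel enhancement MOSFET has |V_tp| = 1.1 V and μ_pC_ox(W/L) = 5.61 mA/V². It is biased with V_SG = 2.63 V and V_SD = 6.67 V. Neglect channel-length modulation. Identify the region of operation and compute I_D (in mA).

V_ov = V_SG − |V_tp| = 2.63 − 1.1 = 1.53 V.
Since V_SD = 6.67 V ≥ V_ov = 1.53 V, the device is in saturation.
I_D = ½ k_p V_ov² = 0.5 × 5.61 × 1.53² = 6.57 mA.

Saturation; I_D = 6.57 mA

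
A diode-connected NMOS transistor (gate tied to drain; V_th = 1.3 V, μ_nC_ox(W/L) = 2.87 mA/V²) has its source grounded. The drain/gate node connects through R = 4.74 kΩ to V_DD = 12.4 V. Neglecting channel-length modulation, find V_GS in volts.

With gate tied to drain, V_GS = V_DS ≥ V_GS − V_th, so the device is in saturation.
KCL at the drain: ½ k_n (V_GS − V_th)² = (V_DD − V_GS)/R.
Let x = V_GS − 1.3. Then 6.8 x² + x − 11.1 = 0, giving x = 1.21 V (positive root), so V_GS = 2.51 V.
I_D = (V_DD − V_GS)/R = (12.4 − 2.51) / 4.74 = 2.09 mA.

V_GS = 2.51 V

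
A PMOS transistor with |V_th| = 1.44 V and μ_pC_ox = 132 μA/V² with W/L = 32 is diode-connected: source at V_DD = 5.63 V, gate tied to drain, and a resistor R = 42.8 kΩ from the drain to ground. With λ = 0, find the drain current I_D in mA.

With gate tied to drain, V_SG = V_SD ≥ V_SG − |V_th|, so the device is in saturation.
k_p = μ_pC_ox · (W/L) = 4.224 mA/V².
KCL at the drain: ½ k_p (V_SG − |V_th|)² = (V_DD − V_SG)/R.
Let x = V_SG − 1.44. Then 90.4 x² + x − 4.19 = 0, giving x = 0.21 V (positive root), so V_SG = 1.65 V.
I_D = (V_DD − V_SG)/R = (5.63 − 1.65) / 42.8 = 0.093 mA.

I_D = 0.0930 mA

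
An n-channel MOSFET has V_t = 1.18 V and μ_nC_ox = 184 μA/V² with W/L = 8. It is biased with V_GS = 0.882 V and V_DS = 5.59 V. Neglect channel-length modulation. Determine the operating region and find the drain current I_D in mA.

V_GS = 0.882 V < V_t = 1.18 V, so the transistor is in cutoff.

Cutoff; I_D = 0 mA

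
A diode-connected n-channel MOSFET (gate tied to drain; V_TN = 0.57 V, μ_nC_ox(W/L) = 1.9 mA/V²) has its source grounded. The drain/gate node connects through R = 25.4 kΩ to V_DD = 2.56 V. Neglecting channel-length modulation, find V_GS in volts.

With gate tied to drain, V_GS = V_DS ≥ V_GS − V_TN, so the device is in saturation.
KCL at the drain: ½ k_n (V_GS − V_TN)² = (V_DD − V_GS)/R.
Let x = V_GS − 0.57. Then 24.1 x² + x − 1.99 = 0, giving x = 0.267 V (positive root), so V_GS = 0.837 V.
I_D = (V_DD − V_GS)/R = (2.56 − 0.837) / 25.4 = 0.0678 mA.

V_GS = 0.837 V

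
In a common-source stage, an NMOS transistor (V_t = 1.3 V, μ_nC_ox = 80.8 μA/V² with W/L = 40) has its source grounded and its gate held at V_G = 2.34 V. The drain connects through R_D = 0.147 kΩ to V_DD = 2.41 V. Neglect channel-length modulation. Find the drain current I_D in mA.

V_GS = V_G = 2.34 V, so V_ov = 2.34 − 1.3 = 1.04 V.
k_n = μ_nC_ox · (W/L) = 3.232 mA/V².
Assume saturation: I_D = ½ k_n V_ov² = 0.5 × 3.232 × 1.04² = 1.75 mA, giving V_DS = V_DD − I_D R_D = 2.41 − 1.75 × 0.147 = 2.15 V.
V_DS = 2.15 V ≥ V_ov = 1.04 V, confirming saturation.

I_D = 1.75 mA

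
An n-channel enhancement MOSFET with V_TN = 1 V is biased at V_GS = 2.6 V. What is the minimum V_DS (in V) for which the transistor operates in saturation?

V_DS,sat = 1.60 V

The boundary between triode and saturation is V_DS = V_GS − V_TN = V_ov.
V_ov = 2.6 − 1 = 1.6 V.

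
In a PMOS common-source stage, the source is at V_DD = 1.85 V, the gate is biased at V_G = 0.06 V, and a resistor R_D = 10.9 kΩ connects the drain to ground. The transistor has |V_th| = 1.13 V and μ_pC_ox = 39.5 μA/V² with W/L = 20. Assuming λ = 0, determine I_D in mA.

V_SG = V_DD − V_G = 1.85 − 0.06 = 1.79 V, so V_ov = 1.79 − 1.13 = 0.66 V.
k_p = μ_pC_ox · (W/L) = 0.79 mA/V².
Assume saturation: I_D = ½ k_p V_ov² = 0.5 × 0.79 × 0.66² = 0.172 mA, giving V_SD = V_DD − I_D R_D = 1.85 − 0.172 × 10.9 = -0.0255 V.
But -0.0255 V < V_ov = 0.66 V, so the device is actually in triode.
In triode I_D = k_p[V_ov V_SD − ½ V_SD²] and I_D = (V_DD − V_SD)/R_D. Equating: 4.31 V_SD² − 6.683 V_SD + 1.85 = 0, giving V_SD = 0.361 V (the root below V_ov).
I_D = (1.85 − 0.361) / 10.9 = 0.137 mA.

I_D = 0.137 mA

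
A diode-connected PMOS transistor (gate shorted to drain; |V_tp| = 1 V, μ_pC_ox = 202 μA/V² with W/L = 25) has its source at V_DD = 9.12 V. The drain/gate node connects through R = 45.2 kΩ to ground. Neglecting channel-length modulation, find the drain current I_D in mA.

With gate tied to drain, V_SG = V_SD ≥ V_SG − |V_tp|, so the device is in saturation.
k_p = μ_pC_ox · (W/L) = 5.05 mA/V².
KCL at the drain: ½ k_p (V_SG − |V_tp|)² = (V_DD − V_SG)/R.
Let x = V_SG − 1. Then 114 x² + x − 8.12 = 0, giving x = 0.262 V (positive root), so V_SG = 1.26 V.
I_D = (V_DD − V_SG)/R = (9.12 − 1.26) / 45.2 = 0.174 mA.

I_D = 0.174 mA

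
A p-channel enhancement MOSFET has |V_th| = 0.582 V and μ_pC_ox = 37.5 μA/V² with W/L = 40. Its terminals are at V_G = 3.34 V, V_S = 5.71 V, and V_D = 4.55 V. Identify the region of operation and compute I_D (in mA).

Triode; I_D = 2.10 mA

V_SG = V_S − V_G = 5.71 − 3.34 = 2.37 V; V_SD = V_S − V_D = 5.71 − 4.55 = 1.16 V.
k_p = μ_pC_ox · (W/L) = 1.5 mA/V².
V_ov = V_SG − |V_th| = 2.37 − 0.582 = 1.79 V.
Since V_SD = 1.16 V < V_ov = 1.79 V, the device is in the triode region.
I_D = k_p [V_ov · V_SD − ½ V_SD²] = 1.5 × [1.79 × 1.16 − 0.5 × 1.16²] = 2.1 mA.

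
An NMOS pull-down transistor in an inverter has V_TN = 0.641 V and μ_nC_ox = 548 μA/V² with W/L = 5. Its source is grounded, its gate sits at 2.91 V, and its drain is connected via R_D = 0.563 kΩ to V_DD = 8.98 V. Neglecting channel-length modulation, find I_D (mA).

I_D = 7.05 mA

V_GS = V_G = 2.91 V, so V_ov = 2.91 − 0.641 = 2.27 V.
k_n = μ_nC_ox · (W/L) = 2.74 mA/V².
Assume saturation: I_D = ½ k_n V_ov² = 0.5 × 2.74 × 2.27² = 7.05 mA, giving V_DS = V_DD − I_D R_D = 8.98 − 7.05 × 0.563 = 5.01 V.
V_DS = 5.01 V ≥ V_ov = 2.27 V, confirming saturation.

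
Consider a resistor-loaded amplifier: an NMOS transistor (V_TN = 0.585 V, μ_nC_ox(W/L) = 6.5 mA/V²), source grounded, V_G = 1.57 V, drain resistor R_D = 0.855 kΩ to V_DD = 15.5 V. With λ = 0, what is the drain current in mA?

V_GS = V_G = 1.57 V, so V_ov = 1.57 − 0.585 = 0.985 V.
Assume saturation: I_D = ½ k_n V_ov² = 0.5 × 6.5 × 0.985² = 3.15 mA, giving V_DS = V_DD − I_D R_D = 15.5 − 3.15 × 0.855 = 12.8 V.
V_DS = 12.8 V ≥ V_ov = 0.985 V, confirming saturation.

I_D = 3.15 mA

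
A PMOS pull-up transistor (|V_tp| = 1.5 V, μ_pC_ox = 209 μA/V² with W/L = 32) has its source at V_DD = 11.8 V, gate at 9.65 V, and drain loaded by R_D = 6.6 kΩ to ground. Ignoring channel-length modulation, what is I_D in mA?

I_D = 1.41 mA

V_SG = V_DD − V_G = 11.8 − 9.65 = 2.15 V, so V_ov = 2.15 − 1.5 = 0.65 V.
k_p = μ_pC_ox · (W/L) = 6.688 mA/V².
Assume saturation: I_D = ½ k_p V_ov² = 0.5 × 6.688 × 0.65² = 1.41 mA, giving V_SD = V_DD − I_D R_D = 11.8 − 1.41 × 6.6 = 2.48 V.
V_SD = 2.48 V ≥ V_ov = 0.65 V, confirming saturation.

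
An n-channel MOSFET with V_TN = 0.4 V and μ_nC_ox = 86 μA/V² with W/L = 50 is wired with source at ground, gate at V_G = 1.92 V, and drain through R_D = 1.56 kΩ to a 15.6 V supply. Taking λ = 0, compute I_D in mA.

V_GS = V_G = 1.92 V, so V_ov = 1.92 − 0.4 = 1.52 V.
k_n = μ_nC_ox · (W/L) = 4.3 mA/V².
Assume saturation: I_D = ½ k_n V_ov² = 0.5 × 4.3 × 1.52² = 4.97 mA, giving V_DS = V_DD − I_D R_D = 15.6 − 4.97 × 1.56 = 7.85 V.
V_DS = 7.85 V ≥ V_ov = 1.52 V, confirming saturation.

I_D = 4.97 mA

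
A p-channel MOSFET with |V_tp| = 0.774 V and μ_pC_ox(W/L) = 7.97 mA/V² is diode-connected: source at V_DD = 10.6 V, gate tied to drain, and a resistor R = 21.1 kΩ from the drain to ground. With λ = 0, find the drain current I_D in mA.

I_D = 0.450 mA

With gate tied to drain, V_SG = V_SD ≥ V_SG − |V_tp|, so the device is in saturation.
KCL at the drain: ½ k_p (V_SG − |V_tp|)² = (V_DD − V_SG)/R.
Let x = V_SG − 0.774. Then 84.1 x² + x − 9.826 = 0, giving x = 0.336 V (positive root), so V_SG = 1.11 V.
I_D = (V_DD − V_SG)/R = (10.6 − 1.11) / 21.1 = 0.45 mA.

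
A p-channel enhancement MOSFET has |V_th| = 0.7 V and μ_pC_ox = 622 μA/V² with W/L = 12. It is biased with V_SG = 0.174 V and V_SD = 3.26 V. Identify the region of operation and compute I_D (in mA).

Cutoff; I_D = 0 mA

V_SG = 0.174 V < |V_th| = 0.7 V, so the transistor is in cutoff.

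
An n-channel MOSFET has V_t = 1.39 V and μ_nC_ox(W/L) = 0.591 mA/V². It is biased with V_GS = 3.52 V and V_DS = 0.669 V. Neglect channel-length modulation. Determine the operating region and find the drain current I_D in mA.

V_ov = V_GS − V_t = 3.52 − 1.39 = 2.13 V.
Since V_DS = 0.669 V < V_ov = 2.13 V, the device is in the triode region.
I_D = k_n [V_ov · V_DS − ½ V_DS²] = 0.591 × [2.13 × 0.669 − 0.5 × 0.669²] = 0.71 mA.

Triode; I_D = 0.710 mA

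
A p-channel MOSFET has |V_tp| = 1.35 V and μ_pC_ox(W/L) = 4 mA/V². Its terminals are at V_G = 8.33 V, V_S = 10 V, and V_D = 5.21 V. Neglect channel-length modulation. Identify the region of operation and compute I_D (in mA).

V_SG = V_S − V_G = 10 − 8.33 = 1.67 V; V_SD = V_S − V_D = 10 − 5.21 = 4.79 V.
V_ov = V_SG − |V_tp| = 1.67 − 1.35 = 0.32 V.
Since V_SD = 4.79 V ≥ V_ov = 0.32 V, the device is in saturation.
I_D = ½ k_p V_ov² = 0.5 × 4 × 0.32² = 0.205 mA.

Saturation; I_D = 0.205 mA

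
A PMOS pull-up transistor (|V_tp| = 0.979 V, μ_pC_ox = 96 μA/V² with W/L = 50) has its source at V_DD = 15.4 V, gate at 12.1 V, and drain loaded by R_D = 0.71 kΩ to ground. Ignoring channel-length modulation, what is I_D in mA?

I_D = 12.9 mA

V_SG = V_DD − V_G = 15.4 − 12.1 = 3.3 V, so V_ov = 3.3 − 0.979 = 2.32 V.
k_p = μ_pC_ox · (W/L) = 4.8 mA/V².
Assume saturation: I_D = ½ k_p V_ov² = 0.5 × 4.8 × 2.32² = 12.9 mA, giving V_SD = V_DD − I_D R_D = 15.4 − 12.9 × 0.71 = 6.22 V.
V_SD = 6.22 V ≥ V_ov = 2.32 V, confirming saturation.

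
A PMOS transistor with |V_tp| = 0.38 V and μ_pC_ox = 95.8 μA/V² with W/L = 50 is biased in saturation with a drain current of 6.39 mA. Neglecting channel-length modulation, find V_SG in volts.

V_SG = 2.01 V

k_p = μ_pC_ox · (W/L) = 4.79 mA/V².
In saturation I_D = ½ k_p (V_SG − |V_tp|)², so V_SG − |V_tp| = √(2 I_D / k_p) = √(2 × 6.39 / 4.79) = 1.63 V.
V_SG = 0.38 + 1.63 = 2.01 V.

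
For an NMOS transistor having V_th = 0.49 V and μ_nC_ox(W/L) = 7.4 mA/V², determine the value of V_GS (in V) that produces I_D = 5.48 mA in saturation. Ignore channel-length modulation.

In saturation I_D = ½ k_n (V_GS − V_th)², so V_GS − V_th = √(2 I_D / k_n) = √(2 × 5.48 / 7.4) = 1.22 V.
V_GS = 0.49 + 1.22 = 1.71 V.

V_GS = 1.71 V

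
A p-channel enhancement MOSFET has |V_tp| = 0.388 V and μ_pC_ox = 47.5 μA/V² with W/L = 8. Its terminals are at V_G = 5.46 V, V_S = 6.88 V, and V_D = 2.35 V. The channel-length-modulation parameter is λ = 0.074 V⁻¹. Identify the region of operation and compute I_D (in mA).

V_SG = V_S − V_G = 6.88 − 5.46 = 1.42 V; V_SD = V_S − V_D = 6.88 − 2.35 = 4.53 V.
k_p = μ_pC_ox · (W/L) = 0.38 mA/V².
V_ov = V_SG − |V_tp| = 1.42 − 0.388 = 1.03 V.
Since V_SD = 4.53 V ≥ V_ov = 1.03 V, the device is in saturation.
I_D = ½ k_p V_ov² (1 + λ V_SD) = 0.5 × 0.38 × 1.03² × (1 + 0.074 × 4.53) = 0.27 mA.

Saturation; I_D = 0.270 mA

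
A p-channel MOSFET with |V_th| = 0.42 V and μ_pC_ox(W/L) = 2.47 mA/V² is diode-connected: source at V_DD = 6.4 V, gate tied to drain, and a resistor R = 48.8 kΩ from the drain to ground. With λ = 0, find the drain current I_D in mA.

I_D = 0.116 mA

With gate tied to drain, V_SG = V_SD ≥ V_SG − |V_th|, so the device is in saturation.
KCL at the drain: ½ k_p (V_SG − |V_th|)² = (V_DD − V_SG)/R.
Let x = V_SG − 0.42. Then 60.3 x² + x − 5.98 = 0, giving x = 0.307 V (positive root), so V_SG = 0.727 V.
I_D = (V_DD − V_SG)/R = (6.4 − 0.727) / 48.8 = 0.116 mA.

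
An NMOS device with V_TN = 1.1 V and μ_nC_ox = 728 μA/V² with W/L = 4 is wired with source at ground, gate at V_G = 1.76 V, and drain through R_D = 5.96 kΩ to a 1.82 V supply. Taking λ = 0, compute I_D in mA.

V_GS = V_G = 1.76 V, so V_ov = 1.76 − 1.1 = 0.66 V.
k_n = μ_nC_ox · (W/L) = 2.912 mA/V².
Assume saturation: I_D = ½ k_n V_ov² = 0.5 × 2.912 × 0.66² = 0.634 mA, giving V_DS = V_DD − I_D R_D = 1.82 − 0.634 × 5.96 = -1.96 V.
But -1.96 V < V_ov = 0.66 V, so the device is actually in triode.
In triode I_D = k_n[V_ov V_DS − ½ V_DS²] and I_D = (V_DD − V_DS)/R_D. Equating: 8.68 V_DS² − 12.45 V_DS + 1.82 = 0, giving V_DS = 0.165 V (the root below V_ov).
I_D = (1.82 − 0.165) / 5.96 = 0.278 mA.

I_D = 0.278 mA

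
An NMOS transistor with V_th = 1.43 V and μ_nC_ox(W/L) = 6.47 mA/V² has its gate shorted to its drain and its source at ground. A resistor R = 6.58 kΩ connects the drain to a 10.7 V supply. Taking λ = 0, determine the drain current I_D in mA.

With gate tied to drain, V_GS = V_DS ≥ V_GS − V_th, so the device is in saturation.
KCL at the drain: ½ k_n (V_GS − V_th)² = (V_DD − V_GS)/R.
Let x = V_GS − 1.43. Then 21.3 x² + x − 9.27 = 0, giving x = 0.637 V (positive root), so V_GS = 2.07 V.
I_D = (V_DD − V_GS)/R = (10.7 − 2.07) / 6.58 = 1.31 mA.

I_D = 1.31 mA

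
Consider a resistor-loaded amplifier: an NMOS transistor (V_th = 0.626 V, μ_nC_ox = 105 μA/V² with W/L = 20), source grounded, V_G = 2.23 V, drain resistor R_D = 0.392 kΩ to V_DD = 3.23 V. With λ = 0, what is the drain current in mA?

V_GS = V_G = 2.23 V, so V_ov = 2.23 − 0.626 = 1.6 V.
k_n = μ_nC_ox · (W/L) = 2.1 mA/V².
Assume saturation: I_D = ½ k_n V_ov² = 0.5 × 2.1 × 1.6² = 2.7 mA, giving V_DS = V_DD − I_D R_D = 3.23 − 2.7 × 0.392 = 2.17 V.
V_DS = 2.17 V ≥ V_ov = 1.6 V, confirming saturation.

I_D = 2.70 mA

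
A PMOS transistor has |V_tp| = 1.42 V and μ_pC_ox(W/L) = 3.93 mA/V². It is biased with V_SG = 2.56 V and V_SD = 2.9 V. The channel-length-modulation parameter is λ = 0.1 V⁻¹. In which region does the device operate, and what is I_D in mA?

Saturation; I_D = 3.29 mA

V_ov = V_SG − |V_tp| = 2.56 − 1.42 = 1.14 V.
Since V_SD = 2.9 V ≥ V_ov = 1.14 V, the device is in saturation.
I_D = ½ k_p V_ov² (1 + λ V_SD) = 0.5 × 3.93 × 1.14² × (1 + 0.1 × 2.9) = 3.29 mA.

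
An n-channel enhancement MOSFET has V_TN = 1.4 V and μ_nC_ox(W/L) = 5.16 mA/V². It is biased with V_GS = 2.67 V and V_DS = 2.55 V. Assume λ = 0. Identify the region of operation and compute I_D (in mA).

Saturation; I_D = 4.16 mA

V_ov = V_GS − V_TN = 2.67 − 1.4 = 1.27 V.
Since V_DS = 2.55 V ≥ V_ov = 1.27 V, the device is in saturation.
I_D = ½ k_n V_ov² = 0.5 × 5.16 × 1.27² = 4.16 mA.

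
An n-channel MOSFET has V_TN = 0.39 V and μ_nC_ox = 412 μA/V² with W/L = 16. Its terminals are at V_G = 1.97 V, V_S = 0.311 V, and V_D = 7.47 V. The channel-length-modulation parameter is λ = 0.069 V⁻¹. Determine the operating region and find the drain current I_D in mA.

Saturation; I_D = 7.93 mA

V_GS = V_G − V_S = 1.97 − 0.311 = 1.66 V; V_DS = V_D − V_S = 7.47 − 0.311 = 7.16 V.
k_n = μ_nC_ox · (W/L) = 6.592 mA/V².
V_ov = V_GS − V_TN = 1.66 − 0.39 = 1.27 V.
Since V_DS = 7.16 V ≥ V_ov = 1.27 V, the device is in saturation.
I_D = ½ k_n V_ov² (1 + λ V_DS) = 0.5 × 6.592 × 1.27² × (1 + 0.069 × 7.16) = 7.93 mA.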